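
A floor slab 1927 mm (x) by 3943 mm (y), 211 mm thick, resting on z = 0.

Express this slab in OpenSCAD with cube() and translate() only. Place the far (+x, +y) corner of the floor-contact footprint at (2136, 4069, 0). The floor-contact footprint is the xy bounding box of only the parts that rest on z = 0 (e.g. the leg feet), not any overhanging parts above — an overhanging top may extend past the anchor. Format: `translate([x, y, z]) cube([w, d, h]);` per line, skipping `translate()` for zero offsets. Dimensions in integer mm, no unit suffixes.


translate([209, 126, 0]) cube([1927, 3943, 211]);


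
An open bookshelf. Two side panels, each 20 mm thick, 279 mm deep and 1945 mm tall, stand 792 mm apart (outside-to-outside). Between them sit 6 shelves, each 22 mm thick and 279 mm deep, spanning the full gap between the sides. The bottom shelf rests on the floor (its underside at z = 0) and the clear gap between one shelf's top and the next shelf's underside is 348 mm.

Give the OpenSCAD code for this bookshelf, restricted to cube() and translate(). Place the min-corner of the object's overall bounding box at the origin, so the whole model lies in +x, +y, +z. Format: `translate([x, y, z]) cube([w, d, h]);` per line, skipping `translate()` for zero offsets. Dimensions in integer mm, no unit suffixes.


cube([20, 279, 1945]);
translate([772, 0, 0]) cube([20, 279, 1945]);
translate([20, 0, 0]) cube([752, 279, 22]);
translate([20, 0, 370]) cube([752, 279, 22]);
translate([20, 0, 740]) cube([752, 279, 22]);
translate([20, 0, 1110]) cube([752, 279, 22]);
translate([20, 0, 1480]) cube([752, 279, 22]);
translate([20, 0, 1850]) cube([752, 279, 22]);


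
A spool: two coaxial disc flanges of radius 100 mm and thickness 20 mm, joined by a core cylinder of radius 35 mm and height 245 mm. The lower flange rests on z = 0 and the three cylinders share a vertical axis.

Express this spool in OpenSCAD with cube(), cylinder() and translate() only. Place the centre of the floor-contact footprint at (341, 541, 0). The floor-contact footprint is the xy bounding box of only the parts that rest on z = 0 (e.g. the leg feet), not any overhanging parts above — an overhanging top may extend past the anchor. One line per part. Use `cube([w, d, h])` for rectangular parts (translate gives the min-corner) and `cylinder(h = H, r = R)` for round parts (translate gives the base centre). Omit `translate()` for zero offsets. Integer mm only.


translate([341, 541, 0]) cylinder(h = 20, r = 100);
translate([341, 541, 20]) cylinder(h = 245, r = 35);
translate([341, 541, 265]) cylinder(h = 20, r = 100);


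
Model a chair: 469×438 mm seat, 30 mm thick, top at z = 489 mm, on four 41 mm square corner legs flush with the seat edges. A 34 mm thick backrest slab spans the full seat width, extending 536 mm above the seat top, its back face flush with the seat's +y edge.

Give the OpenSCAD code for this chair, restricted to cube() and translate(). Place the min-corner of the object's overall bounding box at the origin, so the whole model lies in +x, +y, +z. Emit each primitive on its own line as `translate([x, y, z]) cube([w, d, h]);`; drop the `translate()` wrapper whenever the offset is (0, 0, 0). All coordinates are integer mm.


translate([0, 0, 459]) cube([469, 438, 30]);
cube([41, 41, 459]);
translate([428, 0, 0]) cube([41, 41, 459]);
translate([0, 397, 0]) cube([41, 41, 459]);
translate([428, 397, 0]) cube([41, 41, 459]);
translate([0, 404, 489]) cube([469, 34, 536]);


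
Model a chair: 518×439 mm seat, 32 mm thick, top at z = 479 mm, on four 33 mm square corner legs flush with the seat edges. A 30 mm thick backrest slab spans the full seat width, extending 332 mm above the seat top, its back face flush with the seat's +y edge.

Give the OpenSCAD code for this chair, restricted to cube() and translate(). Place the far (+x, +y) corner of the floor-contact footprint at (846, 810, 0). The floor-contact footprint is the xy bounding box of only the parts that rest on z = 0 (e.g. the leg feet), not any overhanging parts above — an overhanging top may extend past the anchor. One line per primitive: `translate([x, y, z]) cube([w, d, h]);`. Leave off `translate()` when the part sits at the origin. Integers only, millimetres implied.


translate([328, 371, 447]) cube([518, 439, 32]);
translate([328, 371, 0]) cube([33, 33, 447]);
translate([813, 371, 0]) cube([33, 33, 447]);
translate([328, 777, 0]) cube([33, 33, 447]);
translate([813, 777, 0]) cube([33, 33, 447]);
translate([328, 780, 479]) cube([518, 30, 332]);


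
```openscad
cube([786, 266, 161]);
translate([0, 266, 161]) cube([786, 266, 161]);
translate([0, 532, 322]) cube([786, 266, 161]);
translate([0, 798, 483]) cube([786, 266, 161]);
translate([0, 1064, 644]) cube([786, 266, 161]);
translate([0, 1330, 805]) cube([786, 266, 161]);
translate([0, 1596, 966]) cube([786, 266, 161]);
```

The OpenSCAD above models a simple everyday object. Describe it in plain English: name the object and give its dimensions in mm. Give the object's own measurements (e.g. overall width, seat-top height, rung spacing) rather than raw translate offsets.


A straight staircase of 7 solid steps. Each step is 786 mm wide (x), 266 mm deep (y, the going) and 161 mm tall (the rise). The first step rests on the floor; each subsequent step sits one going further in +y and one rise higher in +z, directly behind and above the previous step with no overlap.


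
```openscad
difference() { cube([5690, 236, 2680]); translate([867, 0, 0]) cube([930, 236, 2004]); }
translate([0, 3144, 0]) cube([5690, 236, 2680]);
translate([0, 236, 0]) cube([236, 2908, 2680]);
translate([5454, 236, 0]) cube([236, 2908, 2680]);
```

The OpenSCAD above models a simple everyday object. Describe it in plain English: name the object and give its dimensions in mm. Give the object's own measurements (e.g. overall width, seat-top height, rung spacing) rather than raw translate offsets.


A single room: four walls, each 2680 mm tall and 236 mm thick, enclosing an outside footprint 5690×3380 mm (x × y), no floor or roof. The front and back walls (−y and +y sides) run the full x-width; the side walls fit between their inner faces. A door opening 930 mm wide and 2004 mm tall is cut through the front wall from the floor up, its −x edge 867 mm from the wall's −x end.


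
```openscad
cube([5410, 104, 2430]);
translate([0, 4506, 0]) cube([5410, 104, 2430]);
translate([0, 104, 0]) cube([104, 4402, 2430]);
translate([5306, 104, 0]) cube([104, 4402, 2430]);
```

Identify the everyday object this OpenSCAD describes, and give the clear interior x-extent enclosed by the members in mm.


A house (or room) frame. The interior width is 5202 mm.

Four 2430 mm walls enclosing a rectangle with no floor or roof — a room or house frame. Outside width is 5410 mm and wall thickness is 104 mm, so the interior width is 5410 − 2 × 104 = 5202 mm.


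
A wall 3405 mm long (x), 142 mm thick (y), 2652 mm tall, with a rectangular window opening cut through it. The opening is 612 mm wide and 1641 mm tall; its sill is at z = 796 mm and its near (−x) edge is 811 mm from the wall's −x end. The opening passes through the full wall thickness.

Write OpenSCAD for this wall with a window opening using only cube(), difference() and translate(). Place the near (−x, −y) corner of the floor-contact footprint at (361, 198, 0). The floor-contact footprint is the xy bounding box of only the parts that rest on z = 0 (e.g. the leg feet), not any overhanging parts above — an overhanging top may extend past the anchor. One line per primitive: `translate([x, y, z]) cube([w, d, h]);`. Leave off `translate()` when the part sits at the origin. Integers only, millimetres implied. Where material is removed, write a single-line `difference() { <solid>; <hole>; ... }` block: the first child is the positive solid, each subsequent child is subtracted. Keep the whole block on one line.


difference() { translate([361, 198, 0]) cube([3405, 142, 2652]); translate([1172, 198, 796]) cube([612, 142, 1641]); }


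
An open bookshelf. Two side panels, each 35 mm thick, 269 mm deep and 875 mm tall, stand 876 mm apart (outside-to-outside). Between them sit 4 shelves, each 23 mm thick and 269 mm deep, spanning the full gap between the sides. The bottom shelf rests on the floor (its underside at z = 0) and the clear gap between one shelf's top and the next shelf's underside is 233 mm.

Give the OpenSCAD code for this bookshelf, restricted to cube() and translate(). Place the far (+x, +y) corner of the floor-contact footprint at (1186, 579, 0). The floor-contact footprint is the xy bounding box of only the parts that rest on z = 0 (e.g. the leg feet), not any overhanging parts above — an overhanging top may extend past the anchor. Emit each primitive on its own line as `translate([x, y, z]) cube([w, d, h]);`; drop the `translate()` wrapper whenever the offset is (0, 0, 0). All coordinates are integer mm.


translate([310, 310, 0]) cube([35, 269, 875]);
translate([1151, 310, 0]) cube([35, 269, 875]);
translate([345, 310, 0]) cube([806, 269, 23]);
translate([345, 310, 256]) cube([806, 269, 23]);
translate([345, 310, 512]) cube([806, 269, 23]);
translate([345, 310, 768]) cube([806, 269, 23]);


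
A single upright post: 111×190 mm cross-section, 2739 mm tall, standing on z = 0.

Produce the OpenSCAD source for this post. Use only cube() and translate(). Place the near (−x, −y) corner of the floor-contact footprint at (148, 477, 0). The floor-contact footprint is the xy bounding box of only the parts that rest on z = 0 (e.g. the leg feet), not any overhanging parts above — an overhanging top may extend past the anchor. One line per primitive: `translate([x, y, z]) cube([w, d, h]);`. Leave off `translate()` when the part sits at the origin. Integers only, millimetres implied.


translate([148, 477, 0]) cube([111, 190, 2739]);


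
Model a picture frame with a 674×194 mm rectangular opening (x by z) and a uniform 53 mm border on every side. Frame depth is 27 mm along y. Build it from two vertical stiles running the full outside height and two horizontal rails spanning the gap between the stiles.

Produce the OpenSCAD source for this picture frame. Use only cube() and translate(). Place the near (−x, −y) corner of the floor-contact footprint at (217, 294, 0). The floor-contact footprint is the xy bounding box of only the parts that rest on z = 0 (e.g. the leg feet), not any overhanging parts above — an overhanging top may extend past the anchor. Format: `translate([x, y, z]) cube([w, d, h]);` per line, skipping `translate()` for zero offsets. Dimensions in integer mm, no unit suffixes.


translate([217, 294, 0]) cube([53, 27, 300]);
translate([944, 294, 0]) cube([53, 27, 300]);
translate([270, 294, 0]) cube([674, 27, 53]);
translate([270, 294, 247]) cube([674, 27, 53]);


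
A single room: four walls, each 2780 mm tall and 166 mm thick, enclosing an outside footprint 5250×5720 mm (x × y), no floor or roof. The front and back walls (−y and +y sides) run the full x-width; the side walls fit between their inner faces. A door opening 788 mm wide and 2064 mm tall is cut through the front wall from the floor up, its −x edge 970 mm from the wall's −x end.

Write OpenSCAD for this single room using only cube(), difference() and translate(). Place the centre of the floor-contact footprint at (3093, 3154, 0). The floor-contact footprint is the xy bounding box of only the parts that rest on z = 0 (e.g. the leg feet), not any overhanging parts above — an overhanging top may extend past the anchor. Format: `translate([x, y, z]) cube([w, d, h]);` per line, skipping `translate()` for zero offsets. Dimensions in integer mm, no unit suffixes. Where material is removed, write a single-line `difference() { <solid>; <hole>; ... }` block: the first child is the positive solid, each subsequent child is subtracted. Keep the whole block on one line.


difference() { translate([468, 294, 0]) cube([5250, 166, 2780]); translate([1438, 294, 0]) cube([788, 166, 2064]); }
translate([468, 5848, 0]) cube([5250, 166, 2780]);
translate([468, 460, 0]) cube([166, 5388, 2780]);
translate([5552, 460, 0]) cube([166, 5388, 2780]);


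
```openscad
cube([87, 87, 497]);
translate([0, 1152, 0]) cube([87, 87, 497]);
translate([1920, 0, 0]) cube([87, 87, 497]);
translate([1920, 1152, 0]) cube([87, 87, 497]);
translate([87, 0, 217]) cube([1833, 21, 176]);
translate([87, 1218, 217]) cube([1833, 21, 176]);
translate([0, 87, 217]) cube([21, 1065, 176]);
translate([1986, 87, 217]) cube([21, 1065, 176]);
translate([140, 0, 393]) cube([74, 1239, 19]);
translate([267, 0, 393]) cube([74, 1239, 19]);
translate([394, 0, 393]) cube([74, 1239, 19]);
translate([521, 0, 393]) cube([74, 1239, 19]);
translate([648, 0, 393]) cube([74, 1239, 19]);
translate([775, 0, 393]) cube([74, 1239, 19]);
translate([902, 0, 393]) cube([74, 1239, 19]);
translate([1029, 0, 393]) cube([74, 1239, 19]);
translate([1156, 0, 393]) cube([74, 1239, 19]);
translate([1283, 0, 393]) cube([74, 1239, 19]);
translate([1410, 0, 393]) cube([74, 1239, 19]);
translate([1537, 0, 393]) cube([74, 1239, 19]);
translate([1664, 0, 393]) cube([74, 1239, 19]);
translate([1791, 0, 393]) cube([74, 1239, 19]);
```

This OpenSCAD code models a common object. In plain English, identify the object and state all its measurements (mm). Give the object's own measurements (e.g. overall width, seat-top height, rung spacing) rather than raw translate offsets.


A bed frame 2007 mm long (x) by 1239 mm wide (y). Four 87×87 mm corner posts, 497 mm tall, at the corners of the footprint. Four rails of 21 mm thickness and 176 mm height run between adjacent posts with their undersides at z = 217 mm, their outer faces flush with the outside of the frame (the two x-running rails run between the posts' inner faces; the two y-running rails run between the posts' inner faces). 14 slats, each 74 mm wide (x) and 19 mm thick, lie across the top of the two x-running rails, running the full 1239 mm width of the frame in y; along x they sit between the end posts with a 53 mm gap after the −x posts and between neighbouring slats, leaving 55 mm before the +x posts.


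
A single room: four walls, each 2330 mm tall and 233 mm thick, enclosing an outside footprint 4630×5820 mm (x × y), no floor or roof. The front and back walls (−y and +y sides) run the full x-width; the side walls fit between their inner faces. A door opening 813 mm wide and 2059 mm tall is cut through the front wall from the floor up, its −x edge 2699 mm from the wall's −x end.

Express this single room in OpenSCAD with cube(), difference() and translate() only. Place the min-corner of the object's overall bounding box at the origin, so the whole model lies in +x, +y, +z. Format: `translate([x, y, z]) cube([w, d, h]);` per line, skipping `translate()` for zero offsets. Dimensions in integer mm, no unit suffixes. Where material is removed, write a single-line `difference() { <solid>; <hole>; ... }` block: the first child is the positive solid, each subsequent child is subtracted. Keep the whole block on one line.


difference() { cube([4630, 233, 2330]); translate([2699, 0, 0]) cube([813, 233, 2059]); }
translate([0, 5587, 0]) cube([4630, 233, 2330]);
translate([0, 233, 0]) cube([233, 5354, 2330]);
translate([4397, 233, 0]) cube([233, 5354, 2330]);


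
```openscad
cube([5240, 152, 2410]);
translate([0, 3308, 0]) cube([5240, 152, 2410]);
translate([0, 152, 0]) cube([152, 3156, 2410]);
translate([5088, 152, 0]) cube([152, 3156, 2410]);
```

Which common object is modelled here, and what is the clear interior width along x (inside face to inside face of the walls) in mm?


A house (or room) frame. The interior width is 4936 mm.

Four 2410 mm walls enclosing a rectangle with no floor or roof — a room or house frame. Outside width is 5240 mm and wall thickness is 152 mm, so the interior width is 5240 − 2 × 152 = 4936 mm.


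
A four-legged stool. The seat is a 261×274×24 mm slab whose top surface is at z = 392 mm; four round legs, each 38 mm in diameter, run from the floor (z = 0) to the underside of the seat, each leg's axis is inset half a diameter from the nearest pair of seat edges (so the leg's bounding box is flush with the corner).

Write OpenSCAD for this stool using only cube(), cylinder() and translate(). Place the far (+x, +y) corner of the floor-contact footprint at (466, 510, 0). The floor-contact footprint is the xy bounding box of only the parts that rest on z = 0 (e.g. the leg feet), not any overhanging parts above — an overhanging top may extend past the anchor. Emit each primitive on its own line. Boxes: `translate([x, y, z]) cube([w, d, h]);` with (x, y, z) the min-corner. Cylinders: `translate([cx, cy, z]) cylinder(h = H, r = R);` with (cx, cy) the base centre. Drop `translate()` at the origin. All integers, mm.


translate([205, 236, 368]) cube([261, 274, 24]);
translate([224, 255, 0]) cylinder(h = 368, r = 19);
translate([447, 255, 0]) cylinder(h = 368, r = 19);
translate([224, 491, 0]) cylinder(h = 368, r = 19);
translate([447, 491, 0]) cylinder(h = 368, r = 19);


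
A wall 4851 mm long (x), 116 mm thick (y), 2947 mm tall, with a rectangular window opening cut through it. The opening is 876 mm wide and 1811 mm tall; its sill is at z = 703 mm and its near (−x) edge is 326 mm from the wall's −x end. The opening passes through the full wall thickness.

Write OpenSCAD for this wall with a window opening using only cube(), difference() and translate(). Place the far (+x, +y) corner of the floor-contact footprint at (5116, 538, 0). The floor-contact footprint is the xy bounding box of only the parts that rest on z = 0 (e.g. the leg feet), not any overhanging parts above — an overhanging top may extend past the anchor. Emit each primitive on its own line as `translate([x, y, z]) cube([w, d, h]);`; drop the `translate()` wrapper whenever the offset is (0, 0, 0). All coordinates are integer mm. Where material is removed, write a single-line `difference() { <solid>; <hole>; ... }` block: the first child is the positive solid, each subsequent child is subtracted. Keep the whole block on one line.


difference() { translate([265, 422, 0]) cube([4851, 116, 2947]); translate([591, 422, 703]) cube([876, 116, 1811]); }


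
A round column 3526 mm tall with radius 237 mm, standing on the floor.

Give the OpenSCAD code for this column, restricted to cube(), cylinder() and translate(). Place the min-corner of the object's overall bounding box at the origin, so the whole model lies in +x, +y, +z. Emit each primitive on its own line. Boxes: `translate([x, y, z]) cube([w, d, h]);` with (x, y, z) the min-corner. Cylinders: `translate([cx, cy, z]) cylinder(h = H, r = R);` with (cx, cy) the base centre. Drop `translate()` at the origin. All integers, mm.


translate([237, 237, 0]) cylinder(h = 3526, r = 237);


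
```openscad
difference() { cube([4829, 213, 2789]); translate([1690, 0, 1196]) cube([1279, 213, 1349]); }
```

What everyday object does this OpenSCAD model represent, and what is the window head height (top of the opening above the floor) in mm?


A wall with a window opening. The window head height is 2545 mm.

A wall with a rectangular opening subtracted — a window. Sill at z = 1196, opening 1349 mm tall, so the head is at 1196 + 1349 = 2545 mm.


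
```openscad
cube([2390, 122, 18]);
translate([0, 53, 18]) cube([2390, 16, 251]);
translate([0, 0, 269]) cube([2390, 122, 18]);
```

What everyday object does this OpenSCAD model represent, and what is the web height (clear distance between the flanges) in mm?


An I-beam. The web height is 251 mm.

Two wide flanges with a thin centred web — an I-beam. Overall 287 mm minus two 18 mm flanges gives a web of 287 − 2·18 = 251 mm.


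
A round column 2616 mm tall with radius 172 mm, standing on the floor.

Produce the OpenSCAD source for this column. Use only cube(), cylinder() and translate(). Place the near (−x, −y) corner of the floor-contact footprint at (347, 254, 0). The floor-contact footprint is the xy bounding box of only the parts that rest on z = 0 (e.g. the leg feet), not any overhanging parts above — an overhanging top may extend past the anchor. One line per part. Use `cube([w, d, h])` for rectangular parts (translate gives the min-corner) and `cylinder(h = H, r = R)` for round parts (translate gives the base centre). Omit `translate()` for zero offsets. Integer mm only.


translate([519, 426, 0]) cylinder(h = 2616, r = 172);


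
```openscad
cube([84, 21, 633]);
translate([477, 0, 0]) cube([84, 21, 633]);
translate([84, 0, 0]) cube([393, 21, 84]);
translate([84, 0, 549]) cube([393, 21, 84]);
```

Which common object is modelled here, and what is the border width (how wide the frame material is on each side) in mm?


A picture frame. The border width is 84 mm.

Four thin pieces enclosing a rectangular opening — a picture frame. The two full-height stiles are 633 mm tall; the top rail sits at z = 549 and is 84 mm tall, so the border above the opening is 633 − 549 = 84 mm, matching the stile x-width.


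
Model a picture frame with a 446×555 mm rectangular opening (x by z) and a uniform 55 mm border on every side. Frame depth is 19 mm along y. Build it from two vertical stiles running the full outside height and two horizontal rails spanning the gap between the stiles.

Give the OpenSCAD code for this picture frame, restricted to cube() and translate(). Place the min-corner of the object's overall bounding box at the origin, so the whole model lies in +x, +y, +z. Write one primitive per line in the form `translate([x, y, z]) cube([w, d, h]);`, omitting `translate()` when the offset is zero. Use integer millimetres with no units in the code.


cube([55, 19, 665]);
translate([501, 0, 0]) cube([55, 19, 665]);
translate([55, 0, 0]) cube([446, 19, 55]);
translate([55, 0, 610]) cube([446, 19, 55]);


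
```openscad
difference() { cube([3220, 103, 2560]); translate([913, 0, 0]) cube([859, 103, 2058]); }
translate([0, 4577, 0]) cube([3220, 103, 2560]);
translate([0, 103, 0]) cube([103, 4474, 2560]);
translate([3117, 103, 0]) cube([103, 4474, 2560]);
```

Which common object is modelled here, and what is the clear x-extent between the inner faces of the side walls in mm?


A single room. The interior width is 3014 mm.

Four walls enclosing a rectangle with a door in the front wall — a room. Outside width 3220 minus two 103 mm walls gives 3014 mm.


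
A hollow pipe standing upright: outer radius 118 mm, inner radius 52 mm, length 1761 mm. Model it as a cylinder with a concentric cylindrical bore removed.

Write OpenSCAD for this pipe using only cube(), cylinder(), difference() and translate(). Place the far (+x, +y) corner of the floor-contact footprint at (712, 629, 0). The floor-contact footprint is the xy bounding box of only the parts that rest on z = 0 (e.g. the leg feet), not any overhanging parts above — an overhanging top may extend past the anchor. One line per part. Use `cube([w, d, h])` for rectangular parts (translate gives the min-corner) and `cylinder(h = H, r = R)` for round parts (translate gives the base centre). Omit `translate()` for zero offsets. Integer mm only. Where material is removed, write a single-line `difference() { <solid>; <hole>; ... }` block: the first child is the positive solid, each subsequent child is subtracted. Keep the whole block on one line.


difference() { translate([594, 511, 0]) cylinder(h = 1761, r = 118); translate([594, 511, 0]) cylinder(h = 1761, r = 52); }


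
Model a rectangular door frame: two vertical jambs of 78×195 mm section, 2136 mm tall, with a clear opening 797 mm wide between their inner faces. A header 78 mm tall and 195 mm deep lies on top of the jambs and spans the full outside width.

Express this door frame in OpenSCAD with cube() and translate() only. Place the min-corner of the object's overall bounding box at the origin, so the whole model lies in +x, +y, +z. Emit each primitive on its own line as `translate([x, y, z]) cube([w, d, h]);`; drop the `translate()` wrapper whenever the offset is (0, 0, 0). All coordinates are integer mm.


cube([78, 195, 2136]);
translate([875, 0, 0]) cube([78, 195, 2136]);
translate([0, 0, 2136]) cube([953, 195, 78]);


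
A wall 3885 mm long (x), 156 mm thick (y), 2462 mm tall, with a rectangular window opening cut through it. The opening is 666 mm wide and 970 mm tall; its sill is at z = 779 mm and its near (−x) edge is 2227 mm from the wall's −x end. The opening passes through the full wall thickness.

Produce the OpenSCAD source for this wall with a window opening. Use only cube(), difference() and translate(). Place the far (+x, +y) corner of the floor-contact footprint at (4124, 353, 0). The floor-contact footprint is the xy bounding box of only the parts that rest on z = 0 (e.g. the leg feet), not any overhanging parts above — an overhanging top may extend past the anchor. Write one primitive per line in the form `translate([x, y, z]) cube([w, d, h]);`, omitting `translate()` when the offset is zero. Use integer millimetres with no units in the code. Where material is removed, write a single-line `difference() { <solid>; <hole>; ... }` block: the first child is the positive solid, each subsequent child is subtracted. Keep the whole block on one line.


difference() { translate([239, 197, 0]) cube([3885, 156, 2462]); translate([2466, 197, 779]) cube([666, 156, 970]); }


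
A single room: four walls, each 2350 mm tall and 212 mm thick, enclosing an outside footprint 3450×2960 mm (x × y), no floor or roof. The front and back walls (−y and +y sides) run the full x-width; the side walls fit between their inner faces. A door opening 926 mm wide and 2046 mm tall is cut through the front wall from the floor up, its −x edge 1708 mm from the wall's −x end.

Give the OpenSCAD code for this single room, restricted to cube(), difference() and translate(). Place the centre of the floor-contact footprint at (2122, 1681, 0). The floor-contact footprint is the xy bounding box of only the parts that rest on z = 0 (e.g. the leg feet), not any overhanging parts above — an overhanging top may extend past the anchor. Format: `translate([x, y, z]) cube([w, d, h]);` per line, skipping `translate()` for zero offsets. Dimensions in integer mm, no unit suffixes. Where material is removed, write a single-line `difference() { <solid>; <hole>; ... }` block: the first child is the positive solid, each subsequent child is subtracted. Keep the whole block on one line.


difference() { translate([397, 201, 0]) cube([3450, 212, 2350]); translate([2105, 201, 0]) cube([926, 212, 2046]); }
translate([397, 2949, 0]) cube([3450, 212, 2350]);
translate([397, 413, 0]) cube([212, 2536, 2350]);
translate([3635, 413, 0]) cube([212, 2536, 2350]);


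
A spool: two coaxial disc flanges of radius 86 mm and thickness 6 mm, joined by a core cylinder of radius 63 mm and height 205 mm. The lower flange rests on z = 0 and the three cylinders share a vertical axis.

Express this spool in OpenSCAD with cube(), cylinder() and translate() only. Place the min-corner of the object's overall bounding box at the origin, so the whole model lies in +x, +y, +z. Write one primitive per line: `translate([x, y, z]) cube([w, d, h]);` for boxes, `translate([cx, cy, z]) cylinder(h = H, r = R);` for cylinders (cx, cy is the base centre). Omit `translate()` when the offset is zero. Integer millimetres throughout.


translate([86, 86, 0]) cylinder(h = 6, r = 86);
translate([86, 86, 6]) cylinder(h = 205, r = 63);
translate([86, 86, 211]) cylinder(h = 6, r = 86);


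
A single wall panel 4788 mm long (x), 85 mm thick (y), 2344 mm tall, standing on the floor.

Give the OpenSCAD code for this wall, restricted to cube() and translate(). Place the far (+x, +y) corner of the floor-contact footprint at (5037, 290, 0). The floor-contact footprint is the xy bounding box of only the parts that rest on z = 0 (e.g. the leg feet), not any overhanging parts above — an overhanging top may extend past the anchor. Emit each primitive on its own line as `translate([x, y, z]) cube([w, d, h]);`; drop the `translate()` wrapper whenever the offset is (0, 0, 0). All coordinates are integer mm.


translate([249, 205, 0]) cube([4788, 85, 2344]);


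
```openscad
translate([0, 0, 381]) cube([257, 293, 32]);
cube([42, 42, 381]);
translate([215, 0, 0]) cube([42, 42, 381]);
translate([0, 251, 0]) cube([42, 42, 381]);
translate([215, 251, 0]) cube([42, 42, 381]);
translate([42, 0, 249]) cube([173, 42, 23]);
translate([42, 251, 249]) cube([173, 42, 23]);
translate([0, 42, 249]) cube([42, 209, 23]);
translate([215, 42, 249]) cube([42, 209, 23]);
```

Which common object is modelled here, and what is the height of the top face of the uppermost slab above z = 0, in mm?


A stool. The seat height is 413 mm.

A 257×293×32 slab at z = 381 on four corner posts — a stool. The seat top is 381 + 32 = 413 mm.


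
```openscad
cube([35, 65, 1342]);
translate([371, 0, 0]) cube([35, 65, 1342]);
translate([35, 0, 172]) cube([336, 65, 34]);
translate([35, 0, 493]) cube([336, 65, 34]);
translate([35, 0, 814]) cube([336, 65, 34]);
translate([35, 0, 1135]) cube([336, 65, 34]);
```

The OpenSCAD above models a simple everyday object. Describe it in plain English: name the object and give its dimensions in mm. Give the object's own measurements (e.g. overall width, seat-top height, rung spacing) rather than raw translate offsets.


A straight ladder. Two 35×65 mm vertical rails, 1342 mm tall, stand 406 mm apart (outside-to-outside) with their front faces coplanar on the −y side. 4 rungs, each 65 mm deep and 34 mm tall, span between the inner faces of the rails, front faces flush with the rails. The lowest rung's underside is at z = 172 mm and rungs are spaced 321 mm apart (underside to underside).


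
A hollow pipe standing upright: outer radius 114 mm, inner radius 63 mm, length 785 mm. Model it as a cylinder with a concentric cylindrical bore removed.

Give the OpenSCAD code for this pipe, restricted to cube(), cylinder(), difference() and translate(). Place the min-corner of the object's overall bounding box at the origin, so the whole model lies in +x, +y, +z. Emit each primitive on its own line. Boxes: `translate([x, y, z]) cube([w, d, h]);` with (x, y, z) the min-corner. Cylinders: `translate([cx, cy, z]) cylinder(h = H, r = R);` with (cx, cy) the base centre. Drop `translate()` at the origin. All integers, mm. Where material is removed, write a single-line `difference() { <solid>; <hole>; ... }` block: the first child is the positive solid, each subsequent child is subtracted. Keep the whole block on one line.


difference() { translate([114, 114, 0]) cylinder(h = 785, r = 114); translate([114, 114, 0]) cylinder(h = 785, r = 63); }


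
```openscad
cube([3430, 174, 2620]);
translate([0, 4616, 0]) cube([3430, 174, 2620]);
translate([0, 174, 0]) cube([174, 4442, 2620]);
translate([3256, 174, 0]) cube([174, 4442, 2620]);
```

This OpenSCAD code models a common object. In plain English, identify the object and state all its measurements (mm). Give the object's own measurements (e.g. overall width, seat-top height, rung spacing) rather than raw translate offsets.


The wall frame of a small rectangular building: four walls, each 2620 mm tall and 174 mm thick, enclosing a footprint 3430 mm (x) by 4790 mm (y) outside-to-outside, with no floor or roof. The front and back walls (the −y and +y sides) span the full width; the two side walls fit between them.


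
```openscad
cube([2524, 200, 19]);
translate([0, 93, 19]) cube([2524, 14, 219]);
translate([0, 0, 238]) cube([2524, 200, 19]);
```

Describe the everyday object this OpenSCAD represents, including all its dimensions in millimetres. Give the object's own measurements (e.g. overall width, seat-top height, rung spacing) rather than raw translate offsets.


An I-beam lying along x, 2524 mm long. Overall section height 257 mm. Two flanges 200 mm wide (y) and 19 mm thick, one on the floor and one at the top; a web 14 mm thick runs between them, centred on the flange width.


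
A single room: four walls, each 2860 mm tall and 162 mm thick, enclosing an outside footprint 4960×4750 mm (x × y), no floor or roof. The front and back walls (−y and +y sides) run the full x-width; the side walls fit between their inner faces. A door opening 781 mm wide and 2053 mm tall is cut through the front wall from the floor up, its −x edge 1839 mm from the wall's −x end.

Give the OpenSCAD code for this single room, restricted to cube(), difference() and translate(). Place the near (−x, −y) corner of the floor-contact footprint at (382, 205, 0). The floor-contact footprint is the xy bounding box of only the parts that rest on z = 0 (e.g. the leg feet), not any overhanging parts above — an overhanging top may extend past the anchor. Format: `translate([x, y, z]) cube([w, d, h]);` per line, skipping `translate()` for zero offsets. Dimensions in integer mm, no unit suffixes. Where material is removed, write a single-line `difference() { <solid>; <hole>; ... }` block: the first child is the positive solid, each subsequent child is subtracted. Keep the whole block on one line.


difference() { translate([382, 205, 0]) cube([4960, 162, 2860]); translate([2221, 205, 0]) cube([781, 162, 2053]); }
translate([382, 4793, 0]) cube([4960, 162, 2860]);
translate([382, 367, 0]) cube([162, 4426, 2860]);
translate([5180, 367, 0]) cube([162, 4426, 2860]);


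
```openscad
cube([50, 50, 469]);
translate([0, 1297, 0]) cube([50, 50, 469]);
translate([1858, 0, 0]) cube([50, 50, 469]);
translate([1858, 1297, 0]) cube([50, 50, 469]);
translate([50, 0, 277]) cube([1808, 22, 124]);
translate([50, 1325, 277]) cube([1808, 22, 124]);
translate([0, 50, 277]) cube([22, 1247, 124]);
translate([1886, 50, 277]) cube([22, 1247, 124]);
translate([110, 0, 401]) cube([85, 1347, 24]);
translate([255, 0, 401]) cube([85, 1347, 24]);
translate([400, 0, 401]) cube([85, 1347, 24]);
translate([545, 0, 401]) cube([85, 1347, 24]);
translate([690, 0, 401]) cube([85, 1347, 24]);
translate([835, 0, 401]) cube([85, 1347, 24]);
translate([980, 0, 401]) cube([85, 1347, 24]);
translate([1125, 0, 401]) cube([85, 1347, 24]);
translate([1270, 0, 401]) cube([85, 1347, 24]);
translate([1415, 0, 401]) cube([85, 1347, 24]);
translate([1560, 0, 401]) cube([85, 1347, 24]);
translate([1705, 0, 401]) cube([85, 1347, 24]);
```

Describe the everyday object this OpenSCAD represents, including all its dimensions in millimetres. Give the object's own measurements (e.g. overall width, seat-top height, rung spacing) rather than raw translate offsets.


A bed frame 1908 mm long (x) by 1347 mm wide (y). Four 50×50 mm corner posts, 469 mm tall, at the corners of the footprint. Four rails of 22 mm thickness and 124 mm height run between adjacent posts with their undersides at z = 277 mm, their outer faces flush with the outside of the frame (the two x-running rails run between the posts' inner faces; the two y-running rails run between the posts' inner faces). 12 slats, each 85 mm wide (x) and 24 mm thick, lie across the top of the two x-running rails, running the full 1347 mm width of the frame in y; along x they sit between the end posts with a 60 mm gap after the −x posts and between neighbouring slats, leaving 68 mm before the +x posts.


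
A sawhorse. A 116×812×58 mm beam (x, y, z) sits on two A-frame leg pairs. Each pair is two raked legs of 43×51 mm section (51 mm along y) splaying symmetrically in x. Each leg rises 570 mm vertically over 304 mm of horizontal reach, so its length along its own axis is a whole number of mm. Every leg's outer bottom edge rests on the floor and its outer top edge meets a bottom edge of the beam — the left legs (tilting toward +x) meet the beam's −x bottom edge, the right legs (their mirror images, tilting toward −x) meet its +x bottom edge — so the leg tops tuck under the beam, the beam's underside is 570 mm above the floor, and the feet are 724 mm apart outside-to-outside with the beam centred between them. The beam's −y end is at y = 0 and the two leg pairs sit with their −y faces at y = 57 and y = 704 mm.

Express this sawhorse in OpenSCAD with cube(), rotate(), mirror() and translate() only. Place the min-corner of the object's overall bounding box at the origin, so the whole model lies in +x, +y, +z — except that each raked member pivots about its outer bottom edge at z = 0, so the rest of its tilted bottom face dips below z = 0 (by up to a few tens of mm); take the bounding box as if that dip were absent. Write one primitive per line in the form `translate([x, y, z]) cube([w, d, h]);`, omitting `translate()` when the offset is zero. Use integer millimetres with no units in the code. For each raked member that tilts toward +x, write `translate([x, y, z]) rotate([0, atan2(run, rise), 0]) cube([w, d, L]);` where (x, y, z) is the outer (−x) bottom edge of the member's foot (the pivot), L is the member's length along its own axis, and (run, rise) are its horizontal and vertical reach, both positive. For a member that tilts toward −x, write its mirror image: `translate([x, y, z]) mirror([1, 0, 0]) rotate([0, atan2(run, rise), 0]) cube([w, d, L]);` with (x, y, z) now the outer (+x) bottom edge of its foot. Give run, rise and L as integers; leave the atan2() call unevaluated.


translate([304, 0, 570]) cube([116, 812, 58]);
translate([0, 57, 0]) rotate([0, atan2(304, 570), 0]) cube([43, 51, 646]);
translate([724, 57, 0]) mirror([1, 0, 0]) rotate([0, atan2(304, 570), 0]) cube([43, 51, 646]);
translate([0, 704, 0]) rotate([0, atan2(304, 570), 0]) cube([43, 51, 646]);
translate([724, 704, 0]) mirror([1, 0, 0]) rotate([0, atan2(304, 570), 0]) cube([43, 51, 646]);


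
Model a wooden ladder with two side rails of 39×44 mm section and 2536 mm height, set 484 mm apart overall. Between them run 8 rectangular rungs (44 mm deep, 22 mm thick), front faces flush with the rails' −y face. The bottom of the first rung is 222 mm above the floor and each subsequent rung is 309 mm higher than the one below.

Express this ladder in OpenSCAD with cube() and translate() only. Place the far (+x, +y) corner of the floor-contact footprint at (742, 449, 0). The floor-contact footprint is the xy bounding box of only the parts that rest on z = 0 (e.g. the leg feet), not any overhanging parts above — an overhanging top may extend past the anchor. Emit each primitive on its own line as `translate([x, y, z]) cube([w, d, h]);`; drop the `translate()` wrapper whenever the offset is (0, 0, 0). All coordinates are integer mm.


// rung span = 484 - 2*39 = 406
// rung[k] z = 222 + k*309
translate([258, 405, 0]) cube([39, 44, 2536]);
translate([703, 405, 0]) cube([39, 44, 2536]);
translate([297, 405, 222]) cube([406, 44, 22]);
translate([297, 405, 531]) cube([406, 44, 22]);
translate([297, 405, 840]) cube([406, 44, 22]);
translate([297, 405, 1149]) cube([406, 44, 22]);
translate([297, 405, 1458]) cube([406, 44, 22]);
translate([297, 405, 1767]) cube([406, 44, 22]);
translate([297, 405, 2076]) cube([406, 44, 22]);
translate([297, 405, 2385]) cube([406, 44, 22]);


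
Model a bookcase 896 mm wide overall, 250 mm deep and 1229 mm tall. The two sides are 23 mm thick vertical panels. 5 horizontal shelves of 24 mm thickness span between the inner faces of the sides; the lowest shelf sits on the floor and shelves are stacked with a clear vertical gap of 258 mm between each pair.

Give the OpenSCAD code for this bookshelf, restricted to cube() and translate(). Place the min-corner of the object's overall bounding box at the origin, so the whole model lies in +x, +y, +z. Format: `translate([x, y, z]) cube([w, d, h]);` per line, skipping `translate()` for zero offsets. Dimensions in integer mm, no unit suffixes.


cube([23, 250, 1229]);
translate([873, 0, 0]) cube([23, 250, 1229]);
translate([23, 0, 0]) cube([850, 250, 24]);
translate([23, 0, 282]) cube([850, 250, 24]);
translate([23, 0, 564]) cube([850, 250, 24]);
translate([23, 0, 846]) cube([850, 250, 24]);
translate([23, 0, 1128]) cube([850, 250, 24]);


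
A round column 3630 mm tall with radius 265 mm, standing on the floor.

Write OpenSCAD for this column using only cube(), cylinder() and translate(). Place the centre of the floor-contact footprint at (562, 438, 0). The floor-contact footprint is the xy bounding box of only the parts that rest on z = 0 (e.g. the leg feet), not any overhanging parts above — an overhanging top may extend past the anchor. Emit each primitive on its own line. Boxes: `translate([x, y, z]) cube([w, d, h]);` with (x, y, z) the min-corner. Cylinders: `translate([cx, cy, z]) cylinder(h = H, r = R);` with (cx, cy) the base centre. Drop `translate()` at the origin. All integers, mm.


translate([562, 438, 0]) cylinder(h = 3630, r = 265);
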